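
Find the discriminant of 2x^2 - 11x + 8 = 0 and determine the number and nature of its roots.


For ax^2 + bx + c = 0, discriminant D = b^2 - 4ac
Here a = 2, b = -11, c = 8
D = (-11)^2 - 4(2)(8) = 121 - 64 = 57

D = 57 > 0 but not a perfect square
The equation has 2 distinct real irrational roots.

Discriminant = 57, 2 distinct real irrational roots


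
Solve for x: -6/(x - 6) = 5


Multiply both sides by (x - 6): -6 = 5(x - 6)
Distribute: -6 = 5x - 30
5x = -6 + 30 = 24
x = 24/5

x = 24/5


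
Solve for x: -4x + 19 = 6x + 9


Starting with: -4x + 19 = 6x + 9
Move all x terms to left: (-4 - 6)x = 9 - 19
Simplify: -10x = -10
Divide both sides by -10: x = 1

x = 1


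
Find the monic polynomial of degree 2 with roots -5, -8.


A monic polynomial with roots -5, -8 is:
p(x) = (x + 5)(x + 8)
After multiplying by (x + 5): x + 5
After multiplying by (x + 8): x^2 + 13x + 40

x^2 + 13x + 40


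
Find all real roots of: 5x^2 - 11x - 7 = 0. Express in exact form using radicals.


Using the quadratic formula: x = (-b ± sqrt(b^2 - 4ac)) / (2a)
Here a = 5, b = -11, c = -7
Discriminant = b^2 - 4ac = (-11)^2 - 4(5)(-7) = 121 + 140 = 261
Since discriminant = 261 > 0, there are two real roots.
x = (11 ± 3*sqrt(29)) / 10
Numerically: x ≈ 2.7155 or x ≈ -0.5155

x = (11 + 3*sqrt(29)) / 10 or x = (11 - 3*sqrt(29)) / 10


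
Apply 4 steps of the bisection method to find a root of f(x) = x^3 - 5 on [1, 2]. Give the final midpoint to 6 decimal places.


f(x) = x^3 - 5
f(1) = -4 < 0
f(2) = 3 > 0

Step 1: midpoint = (1.000000 + 2.000000)/2 = 1.500000
  f(1.500000) = -1.625000
  f(mid) < 0, so root is in [1.500000, 2.000000]

Step 2: midpoint = (1.500000 + 2.000000)/2 = 1.750000
  f(1.750000) = 0.359375
  f(mid) > 0, so root is in [1.500000, 1.750000]

Step 3: midpoint = (1.500000 + 1.750000)/2 = 1.625000
  f(1.625000) = -0.708984
  f(mid) < 0, so root is in [1.625000, 1.750000]

Step 4: midpoint = (1.625000 + 1.750000)/2 = 1.687500
  f(1.687500) = -0.194580
  f(mid) < 0, so root is in [1.687500, 1.750000]

midpoint = 1.687500


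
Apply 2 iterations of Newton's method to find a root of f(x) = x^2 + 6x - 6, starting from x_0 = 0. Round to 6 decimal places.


Newton's method: x_(n+1) = x_n - f(x_n)/f'(x_n)
f(x) = x^2 + 6x - 6
f'(x) = 2x + 6

Iteration 1:
  f(0.000000) = -6.000000
  f'(0.000000) = 6.000000
  x_1 = 0.000000 - (-6.000000)/(6.000000) = 1.000000

Iteration 2:
  f(1.000000) = 1.000000
  f'(1.000000) = 8.000000
  x_2 = 1.000000 - (1.000000)/(8.000000) = 0.875000

x_2 = 0.875000


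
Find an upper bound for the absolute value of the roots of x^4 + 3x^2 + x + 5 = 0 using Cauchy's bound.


Cauchy's bound: all roots r satisfy |r| <= 1 + max(|a_i/a_n|) for i = 0,...,n-1
where a_n is the leading coefficient.

Coefficients: [1, 0, 3, 1, 5]
Leading coefficient a_n = 1
Ratios |a_i/a_n|: 0, 3, 1, 5
Maximum ratio: 5
Cauchy's bound: |r| <= 1 + 5 = 6

Upper bound = 6


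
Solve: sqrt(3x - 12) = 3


Square both sides: 3x - 12 = 3^2 = 9
3x = 9 + 12 = 21
x = 7
Check: sqrt(3*7 - 12) = sqrt(9) = 3 ✓

x = 7


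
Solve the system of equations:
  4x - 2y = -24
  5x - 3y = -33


Using Cramer's rule:
Determinant D = (4)(-3) - (5)(-2) = -12 + 10 = -2
Dx = (-24)(-3) - (-33)(-2) = 72 - 66 = 6
Dy = (4)(-33) - (5)(-24) = -132 + 120 = -12
x = Dx/D = 6/-2 = -3
y = Dy/D = -12/-2 = 6

x = -3, y = 6


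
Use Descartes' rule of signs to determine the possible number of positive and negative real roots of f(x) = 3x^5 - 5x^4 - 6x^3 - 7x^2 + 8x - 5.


Descartes' rule of signs:

For positive roots, count sign changes in f(x) = 3x^5 - 5x^4 - 6x^3 - 7x^2 + 8x - 5:
Signs of coefficients: +, -, -, -, +, -
Number of sign changes: 3
Possible positive real roots: 3, 1

For negative roots, examine f(-x) = -3x^5 - 5x^4 + 6x^3 - 7x^2 - 8x - 5:
Signs of coefficients: -, -, +, -, -, -
Number of sign changes: 2
Possible negative real roots: 2, 0

Positive roots: 3 or 1; Negative roots: 2 or 0


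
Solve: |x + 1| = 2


An absolute value equation |expr| = 2 gives two cases:
Case 1: x + 1 = 2
  x = 1, so x = 1
Case 2: x + 1 = -2
  x = -3, so x = -3

x = -3, x = 1


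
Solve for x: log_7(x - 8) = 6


Convert to exponential form: x - 8 = 7^6 = 117649
x = 117649 + 8 = 117657
Check: log_7(117657 - 8) = log_7(117649) = log_7(117649) = 6 ✓

x = 117657


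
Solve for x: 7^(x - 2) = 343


Express both sides with the same base.
343 = 7^3
Since the bases match, equate exponents: x - 2 = 3
So x = 3 - (-2) = 5

x = 5


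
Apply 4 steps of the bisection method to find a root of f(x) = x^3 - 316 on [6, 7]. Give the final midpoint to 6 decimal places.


f(x) = x^3 - 316
f(6) = -100 < 0
f(7) = 27 > 0

Step 1: midpoint = (6.000000 + 7.000000)/2 = 6.500000
  f(6.500000) = -41.375000
  f(mid) < 0, so root is in [6.500000, 7.000000]

Step 2: midpoint = (6.500000 + 7.000000)/2 = 6.750000
  f(6.750000) = -8.453125
  f(mid) < 0, so root is in [6.750000, 7.000000]

Step 3: midpoint = (6.750000 + 7.000000)/2 = 6.875000
  f(6.875000) = 8.951172
  f(mid) > 0, so root is in [6.750000, 6.875000]

Step 4: midpoint = (6.750000 + 6.875000)/2 = 6.812500
  f(6.812500) = 0.169189
  f(mid) > 0, so root is in [6.750000, 6.812500]

midpoint = 6.812500


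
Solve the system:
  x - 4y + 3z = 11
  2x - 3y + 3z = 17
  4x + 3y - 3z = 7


Using Cramer's rule. Expand each determinant along the first row.
D  = 1*[(-3)*(-3) - 3*3] - (-4)*[2*(-3) - 3*4] + 3*[2*3 - (-3)*4]
  = 1*(0) - (-4)*(-18) + 3*(18) = -18
Dx = 11*[(-3)*(-3) - 3*3] - (-4)*[17*(-3) - 3*7] + 3*[17*3 - (-3)*7]
  = 11*(0) - (-4)*(-72) + 3*(72) = -72
Dy = 1*[17*(-3) - 3*7] - 11*[2*(-3) - 3*4] + 3*[2*7 - 17*4]
  = 1*(-72) - 11*(-18) + 3*(-54) = -36
Dz = 1*[(-3)*7 - 17*3] - (-4)*[2*7 - 17*4] + 11*[2*3 - (-3)*4]
  = 1*(-72) - (-4)*(-54) + 11*(18) = -90
x = Dx/D = -72/-18 = 4, y = Dy/D = -36/-18 = 2, z = Dz/D = -90/-18 = 5
Check eq1: (1)(4) + (-4)(2) + (3)(5) = 11 = 11 ✓
Check eq2: (2)(4) + (-3)(2) + (3)(5) = 17 = 17 ✓
Check eq3: (4)(4) + (3)(2) + (-3)(5) = 7 = 7 ✓

x = 4, y = 2, z = 5


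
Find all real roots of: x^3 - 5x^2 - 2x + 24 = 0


Let p(x) = x^3 - 5x^2 - 2x + 24. By the rational root theorem (leading coefficient 1), any rational root is an integer divisor of 24: try ±1, ±2, ... in turn.
Test x = 1: value = 18 ≠ 0.
Test x = -1: value = 20 ≠ 0.
Test x = 2: value = 8 ≠ 0.
Test x = -2: value = 0 ✓, so (x + 2) is a factor.
Synthetic division by (x + 2): bring down 1; 1(-2) - 5 = -7; (-7)(-2) - 2 = 12; 12(-2) + 24 = 0 → quotient x^2 - 7x + 12, remainder 0.
Solve the quadratic x^2 - 7x + 12 = 0: discriminant = (-7)^2 - 4(1)(12) = 49 - 48 = 1.
sqrt(1) = 1, so x = (7 ± 1)/2: x = 4 or x = 3.

x = -2, x = 3, x = 4


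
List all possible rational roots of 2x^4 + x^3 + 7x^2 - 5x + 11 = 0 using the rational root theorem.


Rational root theorem: possible roots are ±p/q where:
  p divides the constant term (11): p ∈ {1, 11}
  q divides the leading coefficient (2): q ∈ {1, 2}

All possible rational roots: -11, -11/2, -1, -1/2, 1/2, 1, 11/2, 11

-11, -11/2, -1, -1/2, 1/2, 1, 11/2, 11


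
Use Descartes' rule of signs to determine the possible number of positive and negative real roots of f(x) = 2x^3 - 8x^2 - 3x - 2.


Descartes' rule of signs:

For positive roots, count sign changes in f(x) = 2x^3 - 8x^2 - 3x - 2:
Signs of coefficients: +, -, -, -
Number of sign changes: 1
Possible positive real roots: 1

For negative roots, examine f(-x) = -2x^3 - 8x^2 + 3x - 2:
Signs of coefficients: -, -, +, -
Number of sign changes: 2
Possible negative real roots: 2, 0

Positive roots: 1; Negative roots: 2 or 0


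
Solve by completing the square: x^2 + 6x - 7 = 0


Start: x^2 + 6x - 7 = 0
Move constant: x^2 + 6x = 7
Half of 6 is 3, squared is 9
Add 9 to both sides: x^2 + 6x + 9 = 16
(x + 3)^2 = 16
x + 3 = ±4
x = -3 + 4 = 1 or x = -3 - 4 = -7

x = -7, x = 1


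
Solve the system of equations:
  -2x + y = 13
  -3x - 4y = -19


Using Cramer's rule:
Determinant D = (-2)(-4) - (-3)(1) = 8 + 3 = 11
Dx = (13)(-4) - (-19)(1) = -52 + 19 = -33
Dy = (-2)(-19) - (-3)(13) = 38 + 39 = 77
x = Dx/D = -33/11 = -3
y = Dy/D = 77/11 = 7

x = -3, y = 7


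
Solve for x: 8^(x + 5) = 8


Express both sides with the same base.
8 = 8^1
Since the bases match, equate exponents: x + 5 = 1
So x = 1 - (5) = -4

x = -4


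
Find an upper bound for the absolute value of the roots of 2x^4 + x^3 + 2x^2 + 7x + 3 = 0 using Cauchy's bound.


Cauchy's bound: all roots r satisfy |r| <= 1 + max(|a_i/a_n|) for i = 0,...,n-1
where a_n is the leading coefficient.

Coefficients: [2, 1, 2, 7, 3]
Leading coefficient a_n = 2
Ratios |a_i/a_n|: 1/2, 1, 7/2, 3/2
Maximum ratio: 7/2
Cauchy's bound: |r| <= 1 + 7/2 = 9/2

Upper bound = 9/2


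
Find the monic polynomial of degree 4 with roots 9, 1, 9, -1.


A monic polynomial with roots 9, 1, 9, -1 is:
p(x) = (x - 9)(x - 1)(x - 9)(x + 1)
After multiplying by (x - 9): x - 9
After multiplying by (x - 1): x^2 - 10x + 9
After multiplying by (x - 9): x^3 - 19x^2 + 99x - 81
After multiplying by (x + 1): x^4 - 18x^3 + 80x^2 + 18x - 81

x^4 - 18x^3 + 80x^2 + 18x - 81


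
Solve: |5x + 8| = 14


An absolute value equation |expr| = 14 gives two cases:
Case 1: 5x + 8 = 14
  5x = 6, so x = 6/5
Case 2: 5x + 8 = -14
  5x = -22, so x = -22/5

x = -22/5, x = 6/5


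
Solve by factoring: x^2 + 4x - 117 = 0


We need two numbers that multiply to -117 and add to 4.
Those numbers are -9 and 13 (since (-9) * 13 = -117 and (-9) + 13 = 4).
So x^2 + 4x - 117 = (x - 9)(x + 13) = 0
Setting each factor to zero: x = 9 or x = -13

x = -13, x = 9


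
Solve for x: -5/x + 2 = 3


Subtract 2 from both sides: -5/x = 1
Multiply both sides by x: -5 = 1 * x
Divide by 1: x = -5

x = -5


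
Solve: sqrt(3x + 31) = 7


Square both sides: 3x + 31 = 7^2 = 49
3x = 49 - 31 = 18
x = 6
Check: sqrt(3*6 + 31) = sqrt(49) = 7 ✓

x = 6


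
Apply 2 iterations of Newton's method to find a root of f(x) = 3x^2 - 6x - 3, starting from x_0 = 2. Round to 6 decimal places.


Newton's method: x_(n+1) = x_n - f(x_n)/f'(x_n)
f(x) = 3x^2 - 6x - 3
f'(x) = 6x - 6

Iteration 1:
  f(2.000000) = -3.000000
  f'(2.000000) = 6.000000
  x_1 = 2.000000 - (-3.000000)/(6.000000) = 2.500000

Iteration 2:
  f(2.500000) = 0.750000
  f'(2.500000) = 9.000000
  x_2 = 2.500000 - (0.750000)/(9.000000) = 2.416667

x_2 = 2.416667


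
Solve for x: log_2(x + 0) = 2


Convert to exponential form: x + 0 = 2^2 = 4
x = 4 - 0 = 4
Check: log_2(4 + 0) = log_2(4) = log_2(4) = 2 ✓

x = 4


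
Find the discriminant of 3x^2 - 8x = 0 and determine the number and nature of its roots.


For ax^2 + bx + c = 0, discriminant D = b^2 - 4ac
Here a = 3, b = -8, c = 0
D = (-8)^2 - 4(3)(0) = 64 - 0 = 64

D = 64 > 0 and is a perfect square (sqrt = 8)
The equation has 2 distinct real rational roots.

Discriminant = 64, 2 distinct real rational roots


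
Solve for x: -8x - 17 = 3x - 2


Starting with: -8x - 17 = 3x - 2
Move all x terms to left: (-8 - 3)x = -2 + 17
Simplify: -11x = 15
Divide both sides by -11: x = -15/11

x = -15/11


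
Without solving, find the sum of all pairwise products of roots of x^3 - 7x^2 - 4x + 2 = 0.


By Vieta's formulas for x^3 + bx^2 + cx + d = 0:
  r1 + r2 + r3 = -b/a = 7
  r1*r2 + r1*r3 + r2*r3 = c/a = -4
  r1*r2*r3 = -d/a = -2


Sum of pairwise products = -4


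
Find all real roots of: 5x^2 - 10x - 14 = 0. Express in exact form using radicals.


Using the quadratic formula: x = (-b ± sqrt(b^2 - 4ac)) / (2a)
Here a = 5, b = -10, c = -14
Discriminant = b^2 - 4ac = (-10)^2 - 4(5)(-14) = 100 + 280 = 380
Since discriminant = 380 > 0, there are two real roots.
x = (10 ± 2*sqrt(95)) / 10
Simplifying: x = (5 ± sqrt(95)) / 5
Numerically: x ≈ 2.9494 or x ≈ -0.9494

x = (5 + sqrt(95)) / 5 or x = (5 - sqrt(95)) / 5


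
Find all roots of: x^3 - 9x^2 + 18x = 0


The constant term is 0, so x = 0 is a root. Factor out x:
  x^2 - 9x + 18 = 0
Solve the quadratic x^2 - 9x + 18 = 0: discriminant = (-9)^2 - 4(1)(18) = 81 - 72 = 9.
sqrt(9) = 3, so x = (9 ± 3)/2: x = 6 or x = 3.
Collecting all roots found:

x = 0, x = 3, x = 6


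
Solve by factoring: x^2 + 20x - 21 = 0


We need two numbers that multiply to -21 and add to 20.
Those numbers are -1 and 21 (since (-1) * 21 = -21 and (-1) + 21 = 20).
So x^2 + 20x - 21 = (x - 1)(x + 21) = 0
Setting each factor to zero: x = 1 or x = -21

x = -21, x = 1


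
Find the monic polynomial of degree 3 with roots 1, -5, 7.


A monic polynomial with roots 1, -5, 7 is:
p(x) = (x - 1)(x + 5)(x - 7)
After multiplying by (x - 1): x - 1
After multiplying by (x + 5): x^2 + 4x - 5
After multiplying by (x - 7): x^3 - 3x^2 - 33x + 35

x^3 - 3x^2 - 33x + 35


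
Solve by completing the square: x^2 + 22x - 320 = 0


Start: x^2 + 22x - 320 = 0
Move constant: x^2 + 22x = 320
Half of 22 is 11, squared is 121
Add 121 to both sides: x^2 + 22x + 121 = 441
(x + 11)^2 = 441
x + 11 = ±21
x = -11 + 21 = 10 or x = -11 - 21 = -32

x = -32, x = 10


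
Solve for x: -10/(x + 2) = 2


Multiply both sides by (x + 2): -10 = 2(x + 2)
Distribute: -10 = 2x + 4
2x = -10 - 4 = -14
x = -7

x = -7


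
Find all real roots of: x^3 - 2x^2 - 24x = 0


The constant term is 0, so x = 0 is a root. Factor out x:
  x(x^2 - 2x - 24) = 0
Solve the quadratic x^2 - 2x - 24 = 0: discriminant = (-2)^2 - 4(1)(-24) = 4 + 96 = 100.
sqrt(100) = 10, so x = (2 ± 10)/2: x = 6 or x = -4.

x = -4, x = 0, x = 6


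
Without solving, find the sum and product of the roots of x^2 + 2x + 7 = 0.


By Vieta's formulas for ax^2 + bx + c = 0:
  Sum of roots = -b/a
  Product of roots = c/a

Here a = 1, b = 2, c = 7
Sum = -(2)/1 = -2
Product = 7/1 = 7

Sum = -2, Product = 7


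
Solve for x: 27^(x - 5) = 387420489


Express both sides with the same base.
387420489 = 27^6
Since the bases match, equate exponents: x - 5 = 6
So x = 6 - (-5) = 11

x = 11


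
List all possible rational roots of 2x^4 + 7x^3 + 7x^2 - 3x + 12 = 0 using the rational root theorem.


Rational root theorem: possible roots are ±p/q where:
  p divides the constant term (12): p ∈ {1, 2, 3, 4, 6, 12}
  q divides the leading coefficient (2): q ∈ {1, 2}

All possible rational roots: -12, -6, -4, -3, -2, -3/2, -1, -1/2, 1/2, 1, 3/2, 2, 3, 4, 6, 12

-12, -6, -4, -3, -2, -3/2, -1, -1/2, 1/2, 1, 3/2, 2, 3, 4, 6, 12


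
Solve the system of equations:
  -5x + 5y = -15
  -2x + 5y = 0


Using Cramer's rule:
Determinant D = (-5)(5) - (-2)(5) = -25 + 10 = -15
Dx = (-15)(5) - (0)(5) = -75 - 0 = -75
Dy = (-5)(0) - (-2)(-15) = 0 - 30 = -30
x = Dx/D = -75/-15 = 5
y = Dy/D = -30/-15 = 2

x = 5, y = 2


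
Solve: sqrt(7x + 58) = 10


Square both sides: 7x + 58 = 10^2 = 100
7x = 100 - 58 = 42
x = 6
Check: sqrt(7*6 + 58) = sqrt(100) = 10 ✓

x = 6


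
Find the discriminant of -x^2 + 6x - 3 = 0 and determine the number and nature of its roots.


For ax^2 + bx + c = 0, discriminant D = b^2 - 4ac
Here a = -1, b = 6, c = -3
D = (6)^2 - 4(-1)(-3) = 36 - 12 = 24

D = 24 > 0 but not a perfect square
The equation has 2 distinct real irrational roots.

Discriminant = 24, 2 distinct real irrational roots


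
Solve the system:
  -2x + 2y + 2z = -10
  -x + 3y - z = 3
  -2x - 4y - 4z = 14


Using Cramer's rule. Expand each determinant along the first row.
D  = (-2)*[3*(-4) - (-1)*(-4)] - 2*[(-1)*(-4) - (-1)*(-2)] + 2*[(-1)*(-4) - 3*(-2)]
  = (-2)*(-16) - 2*(2) + 2*(10) = 48
Dx = (-10)*[3*(-4) - (-1)*(-4)] - 2*[3*(-4) - (-1)*14] + 2*[3*(-4) - 3*14]
  = (-10)*(-16) - 2*(2) + 2*(-54) = 48
Dy = (-2)*[3*(-4) - (-1)*14] - (-10)*[(-1)*(-4) - (-1)*(-2)] + 2*[(-1)*14 - 3*(-2)]
  = (-2)*(2) - (-10)*(2) + 2*(-8) = 0
Dz = (-2)*[3*14 - 3*(-4)] - 2*[(-1)*14 - 3*(-2)] + (-10)*[(-1)*(-4) - 3*(-2)]
  = (-2)*(54) - 2*(-8) + (-10)*(10) = -192
x = Dx/D = 48/48 = 1, y = Dy/D = 0/48 = 0, z = Dz/D = -192/48 = -4
Check eq1: (-2)(1) + (2)(0) + (2)(-4) = -10 = -10 ✓
Check eq2: (-1)(1) + (3)(0) + (-1)(-4) = 3 = 3 ✓
Check eq3: (-2)(1) + (-4)(0) + (-4)(-4) = 14 = 14 ✓

x = 1, y = 0, z = -4


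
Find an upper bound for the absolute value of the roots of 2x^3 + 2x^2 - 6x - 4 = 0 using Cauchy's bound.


Cauchy's bound: all roots r satisfy |r| <= 1 + max(|a_i/a_n|) for i = 0,...,n-1
where a_n is the leading coefficient.

Coefficients: [2, 2, -6, -4]
Leading coefficient a_n = 2
Ratios |a_i/a_n|: 1, 3, 2
Maximum ratio: 3
Cauchy's bound: |r| <= 1 + 3 = 4

Upper bound = 4


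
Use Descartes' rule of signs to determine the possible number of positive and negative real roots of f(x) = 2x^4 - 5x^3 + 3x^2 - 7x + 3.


Descartes' rule of signs:

For positive roots, count sign changes in f(x) = 2x^4 - 5x^3 + 3x^2 - 7x + 3:
Signs of coefficients: +, -, +, -, +
Number of sign changes: 4
Possible positive real roots: 4, 2, 0

For negative roots, examine f(-x) = 2x^4 + 5x^3 + 3x^2 + 7x + 3:
Signs of coefficients: +, +, +, +, +
Number of sign changes: 0
Possible negative real roots: 0

Positive roots: 4 or 2 or 0; Negative roots: 0


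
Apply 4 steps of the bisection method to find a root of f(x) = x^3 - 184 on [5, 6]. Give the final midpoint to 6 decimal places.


f(x) = x^3 - 184
f(5) = -59 < 0
f(6) = 32 > 0

Step 1: midpoint = (5.000000 + 6.000000)/2 = 5.500000
  f(5.500000) = -17.625000
  f(mid) < 0, so root is in [5.500000, 6.000000]

Step 2: midpoint = (5.500000 + 6.000000)/2 = 5.750000
  f(5.750000) = 6.109375
  f(mid) > 0, so root is in [5.500000, 5.750000]

Step 3: midpoint = (5.500000 + 5.750000)/2 = 5.625000
  f(5.625000) = -6.021484
  f(mid) < 0, so root is in [5.625000, 5.750000]

Step 4: midpoint = (5.625000 + 5.750000)/2 = 5.687500
  f(5.687500) = -0.022705
  f(mid) < 0, so root is in [5.687500, 5.750000]

midpoint = 5.687500


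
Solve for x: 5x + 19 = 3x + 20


Starting with: 5x + 19 = 3x + 20
Move all x terms to left: (5 - 3)x = 20 - 19
Simplify: 2x = 1
Divide both sides by 2: x = 1/2

x = 1/2


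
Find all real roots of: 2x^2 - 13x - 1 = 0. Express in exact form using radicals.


Using the quadratic formula: x = (-b ± sqrt(b^2 - 4ac)) / (2a)
Here a = 2, b = -13, c = -1
Discriminant = b^2 - 4ac = (-13)^2 - 4(2)(-1) = 169 + 8 = 177
Since discriminant = 177 > 0, there are two real roots.
x = (13 ± sqrt(177)) / 4
Numerically: x ≈ 6.5760 or x ≈ -0.0760

x = (13 + sqrt(177)) / 4 or x = (13 - sqrt(177)) / 4


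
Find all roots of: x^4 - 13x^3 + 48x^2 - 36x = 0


The constant term is 0, so x = 0 is a root. Factor out x:
  x^3 - 13x^2 + 48x - 36 = 0
Let p(x) = x^3 - 13x^2 + 48x - 36. By the rational root theorem (leading coefficient 1), any rational root is an integer divisor of 36: try ±1, ±2, ... in turn.
Test x = 1: value = 0 ✓, so (x - 1) is a factor.
Synthetic division by (x - 1): bring down 1; 1(1) - 13 = -12; (-12)(1) + 48 = 36; 36(1) - 36 = 0 → quotient x^2 - 12x + 36, remainder 0.
Solve the quadratic x^2 - 12x + 36 = 0: discriminant = (-12)^2 - 4(1)(36) = 144 - 144 = 0.
Discriminant = 0, so a double root: x = 12/2 = 6.
Collecting all roots found:

x = 0, x = 1, x = 6 (multiplicity 2)


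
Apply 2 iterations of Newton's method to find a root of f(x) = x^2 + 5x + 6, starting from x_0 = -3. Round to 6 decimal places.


Newton's method: x_(n+1) = x_n - f(x_n)/f'(x_n)
f(x) = x^2 + 5x + 6
f'(x) = 2x + 5

Iteration 1:
  f(-3.000000) = 0.000000
  f'(-3.000000) = -1.000000
  x_1 = -3.000000 - (0.000000)/(-1.000000) = -3.000000

Iteration 2:
  f(-3.000000) = 0.000000
  f'(-3.000000) = -1.000000
  x_2 = -3.000000 - (0.000000)/(-1.000000) = -3.000000

x_2 = -3.000000


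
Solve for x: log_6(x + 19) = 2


Convert to exponential form: x + 19 = 6^2 = 36
x = 36 - 19 = 17
Check: log_6(17 + 19) = log_6(36) = log_6(36) = 2 ✓

x = 17


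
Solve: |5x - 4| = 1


An absolute value equation |expr| = 1 gives two cases:
Case 1: 5x - 4 = 1
  5x = 5, so x = 1
Case 2: 5x - 4 = -1
  5x = 3, so x = 3/5

x = 3/5, x = 1


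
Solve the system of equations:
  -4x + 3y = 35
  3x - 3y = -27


Using Cramer's rule:
Determinant D = (-4)(-3) - (3)(3) = 12 - 9 = 3
Dx = (35)(-3) - (-27)(3) = -105 + 81 = -24
Dy = (-4)(-27) - (3)(35) = 108 - 105 = 3
x = Dx/D = -24/3 = -8
y = Dy/D = 3/3 = 1

x = -8, y = 1


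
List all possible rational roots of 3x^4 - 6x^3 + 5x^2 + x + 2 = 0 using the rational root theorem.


Rational root theorem: possible roots are ±p/q where:
  p divides the constant term (2): p ∈ {1, 2}
  q divides the leading coefficient (3): q ∈ {1, 3}

All possible rational roots: -2, -1, -2/3, -1/3, 1/3, 2/3, 1, 2

-2, -1, -2/3, -1/3, 1/3, 2/3, 1, 2


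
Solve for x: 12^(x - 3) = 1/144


Express both sides with the same base.
1/144 = 12^(-2)
Since the bases match, equate exponents: x - 3 = -2
So x = -2 - (-3) = 1

x = 1


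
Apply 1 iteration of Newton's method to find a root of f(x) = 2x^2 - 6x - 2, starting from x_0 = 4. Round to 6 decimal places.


Newton's method: x_(n+1) = x_n - f(x_n)/f'(x_n)
f(x) = 2x^2 - 6x - 2
f'(x) = 4x - 6

Iteration 1:
  f(4.000000) = 6.000000
  f'(4.000000) = 10.000000
  x_1 = 4.000000 - (6.000000)/(10.000000) = 3.400000

x_1 = 3.400000


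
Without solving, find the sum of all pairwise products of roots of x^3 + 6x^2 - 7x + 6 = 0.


By Vieta's formulas for x^3 + bx^2 + cx + d = 0:
  r1 + r2 + r3 = -b/a = -6
  r1*r2 + r1*r3 + r2*r3 = c/a = -7
  r1*r2*r3 = -d/a = -6


Sum of pairwise products = -7


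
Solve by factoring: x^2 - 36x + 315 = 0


We need two numbers that multiply to 315 and add to -36.
Those numbers are -15 and -21 (since (-15) * (-21) = 315 and (-15) + (-21) = -36).
So x^2 - 36x + 315 = (x - 15)(x - 21) = 0
Setting each factor to zero: x = 15 or x = 21

x = 15, x = 21


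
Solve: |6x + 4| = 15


An absolute value equation |expr| = 15 gives two cases:
Case 1: 6x + 4 = 15
  6x = 11, so x = 11/6
Case 2: 6x + 4 = -15
  6x = -19, so x = -19/6

x = -19/6, x = 11/6


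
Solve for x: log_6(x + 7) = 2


Convert to exponential form: x + 7 = 6^2 = 36
x = 36 - 7 = 29
Check: log_6(29 + 7) = log_6(36) = log_6(36) = 2 ✓

x = 29


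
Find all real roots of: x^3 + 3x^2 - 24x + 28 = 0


Let p(x) = x^3 + 3x^2 - 24x + 28. By the rational root theorem (leading coefficient 1), any rational root is an integer divisor of 28: try ±1, ±2, ... in turn.
Test x = 1: value = 8 ≠ 0.
Test x = -1: value = 54 ≠ 0.
Test x = 2: value = 0 ✓, so (x - 2) is a factor.
Synthetic division by (x - 2): bring down 1; 1(2) + 3 = 5; 5(2) - 24 = -14; (-14)(2) + 28 = 0 → quotient x^2 + 5x - 14, remainder 0.
Solve the quadratic x^2 + 5x - 14 = 0: discriminant = 5^2 - 4(1)(-14) = 25 + 56 = 81.
sqrt(81) = 9, so x = (-5 ± 9)/2: x = 2 or x = -7.

x = -7, x = 2 (multiplicity 2)


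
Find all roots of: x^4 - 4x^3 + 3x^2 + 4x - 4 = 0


Let p(x) = x^4 - 4x^3 + 3x^2 + 4x - 4. By the rational root theorem (leading coefficient 1), any rational root is an integer divisor of 4: try ±1, ±2, ... in turn.
Test x = 1: value = 0 ✓, so (x - 1) is a factor.
Synthetic division by (x - 1): bring down 1; 1(1) - 4 = -3; (-3)(1) + 3 = 0; 0(1) + 4 = 4; 4(1) - 4 = 0 → quotient x^3 - 3x^2 + 4, remainder 0.
Continue with the quotient x^3 - 3x^2 + 4 (candidates must divide 4; re-test x = 1 first in case it repeats).
Test x = 1: value = 2 ≠ 0.
Test x = -1: value = 0 ✓, so (x + 1) is a factor.
Synthetic division by (x + 1): bring down 1; 1(-1) - 3 = -4; (-4)(-1) + 0 = 4; 4(-1) + 4 = 0 → quotient x^2 - 4x + 4, remainder 0.
Solve the quadratic x^2 - 4x + 4 = 0: discriminant = (-4)^2 - 4(1)(4) = 16 - 16 = 0.
Discriminant = 0, so a double root: x = 4/2 = 2.
Collecting all roots found:

x = -1, x = 1, x = 2 (multiplicity 2)


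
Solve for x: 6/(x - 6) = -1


Multiply both sides by (x - 6): 6 = -1(x - 6)
Distribute: 6 = -x + 6
-x = 6 - 6 = 0
x = 0

x = 0


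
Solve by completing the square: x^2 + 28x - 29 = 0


Start: x^2 + 28x - 29 = 0
Move constant: x^2 + 28x = 29
Half of 28 is 14, squared is 196
Add 196 to both sides: x^2 + 28x + 196 = 225
(x + 14)^2 = 225
x + 14 = ±15
x = -14 + 15 = 1 or x = -14 - 15 = -29

x = -29, x = 1


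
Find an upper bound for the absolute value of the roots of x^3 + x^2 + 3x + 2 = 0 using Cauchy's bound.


Cauchy's bound: all roots r satisfy |r| <= 1 + max(|a_i/a_n|) for i = 0,...,n-1
where a_n is the leading coefficient.

Coefficients: [1, 1, 3, 2]
Leading coefficient a_n = 1
Ratios |a_i/a_n|: 1, 3, 2
Maximum ratio: 3
Cauchy's bound: |r| <= 1 + 3 = 4

Upper bound = 4


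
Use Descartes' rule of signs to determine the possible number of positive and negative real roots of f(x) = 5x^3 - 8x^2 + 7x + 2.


Descartes' rule of signs:

For positive roots, count sign changes in f(x) = 5x^3 - 8x^2 + 7x + 2:
Signs of coefficients: +, -, +, +
Number of sign changes: 2
Possible positive real roots: 2, 0

For negative roots, examine f(-x) = -5x^3 - 8x^2 - 7x + 2:
Signs of coefficients: -, -, -, +
Number of sign changes: 1
Possible negative real roots: 1

Positive roots: 2 or 0; Negative roots: 1


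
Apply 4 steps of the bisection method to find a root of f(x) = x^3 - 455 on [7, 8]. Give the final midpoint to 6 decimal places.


f(x) = x^3 - 455
f(7) = -112 < 0
f(8) = 57 > 0

Step 1: midpoint = (7.000000 + 8.000000)/2 = 7.500000
  f(7.500000) = -33.125000
  f(mid) < 0, so root is in [7.500000, 8.000000]

Step 2: midpoint = (7.500000 + 8.000000)/2 = 7.750000
  f(7.750000) = 10.484375
  f(mid) > 0, so root is in [7.500000, 7.750000]

Step 3: midpoint = (7.500000 + 7.750000)/2 = 7.625000
  f(7.625000) = -11.677734
  f(mid) < 0, so root is in [7.625000, 7.750000]

Step 4: midpoint = (7.625000 + 7.750000)/2 = 7.687500
  f(7.687500) = -0.686768
  f(mid) < 0, so root is in [7.687500, 7.750000]

midpoint = 7.687500


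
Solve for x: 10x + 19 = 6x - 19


Starting with: 10x + 19 = 6x - 19
Move all x terms to left: (10 - 6)x = -19 - 19
Simplify: 4x = -38
Divide both sides by 4: x = -19/2

x = -19/2


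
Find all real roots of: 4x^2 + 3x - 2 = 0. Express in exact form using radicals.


Using the quadratic formula: x = (-b ± sqrt(b^2 - 4ac)) / (2a)
Here a = 4, b = 3, c = -2
Discriminant = b^2 - 4ac = 3^2 - 4(4)(-2) = 9 + 32 = 41
Since discriminant = 41 > 0, there are two real roots.
x = (-3 ± sqrt(41)) / 8
Numerically: x ≈ 0.4254 or x ≈ -1.1754

x = (-3 + sqrt(41)) / 8 or x = (-3 - sqrt(41)) / 8


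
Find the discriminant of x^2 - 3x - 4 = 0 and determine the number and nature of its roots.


For ax^2 + bx + c = 0, discriminant D = b^2 - 4ac
Here a = 1, b = -3, c = -4
D = (-3)^2 - 4(1)(-4) = 9 + 16 = 25

D = 25 > 0 and is a perfect square (sqrt = 5)
The equation has 2 distinct real rational roots.

Discriminant = 25, 2 distinct real rational roots


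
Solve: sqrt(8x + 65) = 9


Square both sides: 8x + 65 = 9^2 = 81
8x = 81 - 65 = 16
x = 2
Check: sqrt(8*2 + 65) = sqrt(81) = 9 ✓

x = 2


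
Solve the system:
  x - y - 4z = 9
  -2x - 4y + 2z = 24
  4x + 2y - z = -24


Using Cramer's rule. Expand each determinant along the first row.
D  = 1*[(-4)*(-1) - 2*2] - (-1)*[(-2)*(-1) - 2*4] + (-4)*[(-2)*2 - (-4)*4]
  = 1*(0) - (-1)*(-6) + (-4)*(12) = -54
Dx = 9*[(-4)*(-1) - 2*2] - (-1)*[24*(-1) - 2*(-24)] + (-4)*[24*2 - (-4)*(-24)]
  = 9*(0) - (-1)*(24) + (-4)*(-48) = 216
Dy = 1*[24*(-1) - 2*(-24)] - 9*[(-2)*(-1) - 2*4] + (-4)*[(-2)*(-24) - 24*4]
  = 1*(24) - 9*(-6) + (-4)*(-48) = 270
Dz = 1*[(-4)*(-24) - 24*2] - (-1)*[(-2)*(-24) - 24*4] + 9*[(-2)*2 - (-4)*4]
  = 1*(48) - (-1)*(-48) + 9*(12) = 108
x = Dx/D = 216/-54 = -4, y = Dy/D = 270/-54 = -5, z = Dz/D = 108/-54 = -2
Check eq1: (1)(-4) + (-1)(-5) + (-4)(-2) = 9 = 9 ✓
Check eq2: (-2)(-4) + (-4)(-5) + (2)(-2) = 24 = 24 ✓
Check eq3: (4)(-4) + (2)(-5) + (-1)(-2) = -24 = -24 ✓

x = -4, y = -5, z = -2


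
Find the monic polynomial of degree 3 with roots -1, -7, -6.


A monic polynomial with roots -1, -7, -6 is:
p(x) = (x + 1)(x + 7)(x + 6)
After multiplying by (x + 1): x + 1
After multiplying by (x + 7): x^2 + 8x + 7
After multiplying by (x + 6): x^3 + 14x^2 + 55x + 42

x^3 + 14x^2 + 55x + 42


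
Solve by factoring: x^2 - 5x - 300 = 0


We need two numbers that multiply to -300 and add to -5.
Those numbers are -20 and 15 (since (-20) * 15 = -300 and (-20) + 15 = -5).
So x^2 - 5x - 300 = (x - 20)(x + 15) = 0
Setting each factor to zero: x = 20 or x = -15

x = -15, x = 20


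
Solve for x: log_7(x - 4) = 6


Convert to exponential form: x - 4 = 7^6 = 117649
x = 117649 + 4 = 117653
Check: log_7(117653 - 4) = log_7(117649) = log_7(117649) = 6 ✓

x = 117653


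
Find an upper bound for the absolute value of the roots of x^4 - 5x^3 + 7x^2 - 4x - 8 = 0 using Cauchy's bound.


Cauchy's bound: all roots r satisfy |r| <= 1 + max(|a_i/a_n|) for i = 0,...,n-1
where a_n is the leading coefficient.

Coefficients: [1, -5, 7, -4, -8]
Leading coefficient a_n = 1
Ratios |a_i/a_n|: 5, 7, 4, 8
Maximum ratio: 8
Cauchy's bound: |r| <= 1 + 8 = 9

Upper bound = 9


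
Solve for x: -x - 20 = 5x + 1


Starting with: -x - 20 = 5x + 1
Move all x terms to left: (-1 - 5)x = 1 + 20
Simplify: -6x = 21
Divide both sides by -6: x = -7/2

x = -7/2


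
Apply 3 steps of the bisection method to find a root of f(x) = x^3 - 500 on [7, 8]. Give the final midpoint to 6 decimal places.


f(x) = x^3 - 500
f(7) = -157 < 0
f(8) = 12 > 0

Step 1: midpoint = (7.000000 + 8.000000)/2 = 7.500000
  f(7.500000) = -78.125000
  f(mid) < 0, so root is in [7.500000, 8.000000]

Step 2: midpoint = (7.500000 + 8.000000)/2 = 7.750000
  f(7.750000) = -34.515625
  f(mid) < 0, so root is in [7.750000, 8.000000]

Step 3: midpoint = (7.750000 + 8.000000)/2 = 7.875000
  f(7.875000) = -11.626953
  f(mid) < 0, so root is in [7.875000, 8.000000]

midpoint = 7.875000


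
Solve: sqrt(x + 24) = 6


Square both sides: x + 24 = 6^2 = 36
x = 36 - 24 = 12
x = 12
Check: sqrt(1*12 + 24) = sqrt(36) = 6 ✓

x = 12


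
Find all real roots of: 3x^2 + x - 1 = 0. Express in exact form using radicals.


Using the quadratic formula: x = (-b ± sqrt(b^2 - 4ac)) / (2a)
Here a = 3, b = 1, c = -1
Discriminant = b^2 - 4ac = 1^2 - 4(3)(-1) = 1 + 12 = 13
Since discriminant = 13 > 0, there are two real roots.
x = (-1 ± sqrt(13)) / 6
Numerically: x ≈ 0.4343 or x ≈ -0.7676

x = (-1 + sqrt(13)) / 6 or x = (-1 - sqrt(13)) / 6


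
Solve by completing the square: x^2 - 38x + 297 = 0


Start: x^2 - 38x + 297 = 0
Move constant: x^2 - 38x = -297
Half of -38 is -19, squared is 361
Add 361 to both sides: x^2 - 38x + 361 = 64
(x - 19)^2 = 64
x - 19 = ±8
x = 19 + 8 = 27 or x = 19 - 8 = 11

x = 11, x = 27


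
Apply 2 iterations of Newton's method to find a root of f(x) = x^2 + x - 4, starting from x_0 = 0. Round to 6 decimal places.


Newton's method: x_(n+1) = x_n - f(x_n)/f'(x_n)
f(x) = x^2 + x - 4
f'(x) = 2x + 1

Iteration 1:
  f(0.000000) = -4.000000
  f'(0.000000) = 1.000000
  x_1 = 0.000000 - (-4.000000)/(1.000000) = 4.000000

Iteration 2:
  f(4.000000) = 16.000000
  f'(4.000000) = 9.000000
  x_2 = 4.000000 - (16.000000)/(9.000000) = 2.222222

x_2 = 2.222222


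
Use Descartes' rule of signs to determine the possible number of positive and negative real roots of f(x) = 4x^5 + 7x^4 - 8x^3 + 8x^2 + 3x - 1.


Descartes' rule of signs:

For positive roots, count sign changes in f(x) = 4x^5 + 7x^4 - 8x^3 + 8x^2 + 3x - 1:
Signs of coefficients: +, +, -, +, +, -
Number of sign changes: 3
Possible positive real roots: 3, 1

For negative roots, examine f(-x) = -4x^5 + 7x^4 + 8x^3 + 8x^2 - 3x - 1:
Signs of coefficients: -, +, +, +, -, -
Number of sign changes: 2
Possible negative real roots: 2, 0

Positive roots: 3 or 1; Negative roots: 2 or 0


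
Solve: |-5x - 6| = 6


An absolute value equation |expr| = 6 gives two cases:
Case 1: -5x - 6 = 6
  -5x = 12, so x = -12/5
Case 2: -5x - 6 = -6
  -5x = 0, so x = 0

x = -12/5, x = 0


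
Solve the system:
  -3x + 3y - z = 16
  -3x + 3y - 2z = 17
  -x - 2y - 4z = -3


Using Cramer's rule. Expand each determinant along the first row.
D  = (-3)*[3*(-4) - (-2)*(-2)] - 3*[(-3)*(-4) - (-2)*(-1)] + (-1)*[(-3)*(-2) - 3*(-1)]
  = (-3)*(-16) - 3*(10) + (-1)*(9) = 9
Dx = 16*[3*(-4) - (-2)*(-2)] - 3*[17*(-4) - (-2)*(-3)] + (-1)*[17*(-2) - 3*(-3)]
  = 16*(-16) - 3*(-74) + (-1)*(-25) = -9
Dy = (-3)*[17*(-4) - (-2)*(-3)] - 16*[(-3)*(-4) - (-2)*(-1)] + (-1)*[(-3)*(-3) - 17*(-1)]
  = (-3)*(-74) - 16*(10) + (-1)*(26) = 36
Dz = (-3)*[3*(-3) - 17*(-2)] - 3*[(-3)*(-3) - 17*(-1)] + 16*[(-3)*(-2) - 3*(-1)]
  = (-3)*(25) - 3*(26) + 16*(9) = -9
x = Dx/D = -9/9 = -1, y = Dy/D = 36/9 = 4, z = Dz/D = -9/9 = -1
Check eq1: (-3)(-1) + (3)(4) + (-1)(-1) = 16 = 16 ✓
Check eq2: (-3)(-1) + (3)(4) + (-2)(-1) = 17 = 17 ✓
Check eq3: (-1)(-1) + (-2)(4) + (-4)(-1) = -3 = -3 ✓

x = -1, y = 4, z = -1


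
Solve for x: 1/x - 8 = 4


Subtract -8 from both sides: 1/x = 12
Multiply both sides by x: 1 = 12 * x
Divide by 12: x = 1/12

x = 1/12


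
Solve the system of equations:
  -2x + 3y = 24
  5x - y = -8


Using Cramer's rule:
Determinant D = (-2)(-1) - (5)(3) = 2 - 15 = -13
Dx = (24)(-1) - (-8)(3) = -24 + 24 = 0
Dy = (-2)(-8) - (5)(24) = 16 - 120 = -104
x = Dx/D = 0/-13 = 0
y = Dy/D = -104/-13 = 8

x = 0, y = 8


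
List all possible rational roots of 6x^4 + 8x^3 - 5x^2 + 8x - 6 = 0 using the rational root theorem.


Rational root theorem: possible roots are ±p/q where:
  p divides the constant term (-6): p ∈ {1, 2, 3, 6}
  q divides the leading coefficient (6): q ∈ {1, 2, 3, 6}

All possible rational roots: -6, -3, -2, -3/2, -1, -2/3, -1/2, -1/3, -1/6, 1/6, 1/3, 1/2, 2/3, 1, 3/2, 2, 3, 6

-6, -3, -2, -3/2, -1, -2/3, -1/2, -1/3, -1/6, 1/6, 1/3, 1/2, 2/3, 1, 3/2, 2, 3, 6


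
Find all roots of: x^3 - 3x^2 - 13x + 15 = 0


Let p(x) = x^3 - 3x^2 - 13x + 15. By the rational root theorem (leading coefficient 1), any rational root is an integer divisor of 15: try ±1, ±2, ... in turn.
Test x = 1: value = 0 ✓, so (x - 1) is a factor.
Synthetic division by (x - 1): bring down 1; 1(1) - 3 = -2; (-2)(1) - 13 = -15; (-15)(1) + 15 = 0 → quotient x^2 - 2x - 15, remainder 0.
Solve the quadratic x^2 - 2x - 15 = 0: discriminant = (-2)^2 - 4(1)(-15) = 4 + 60 = 64.
sqrt(64) = 8, so x = (2 ± 8)/2: x = 5 or x = -3.
Collecting all roots found:

x = -3, x = 1, x = 5


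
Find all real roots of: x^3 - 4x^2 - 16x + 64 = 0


Let p(x) = x^3 - 4x^2 - 16x + 64. By the rational root theorem (leading coefficient 1), any rational root is an integer divisor of 64: try ±1, ±2, ... in turn.
Test x = 1: value = 45 ≠ 0.
Test x = -1: value = 75 ≠ 0.
Test x = 2: value = 24 ≠ 0.
Test x = -2: value = 72 ≠ 0.
Test x = 4: value = 0 ✓, so (x - 4) is a factor.
Synthetic division by (x - 4): bring down 1; 1(4) - 4 = 0; 0(4) - 16 = -16; (-16)(4) + 64 = 0 → quotient x^2 - 16, remainder 0.
Solve the quadratic x^2 - 16 = 0: discriminant = 0^2 - 4(1)(-16) = 0 + 64 = 64.
sqrt(64) = 8, so x = (0 ± 8)/2: x = 4 or x = -4.

x = -4, x = 4 (multiplicity 2)


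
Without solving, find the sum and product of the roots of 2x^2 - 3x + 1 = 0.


By Vieta's formulas for ax^2 + bx + c = 0:
  Sum of roots = -b/a
  Product of roots = c/a

Here a = 2, b = -3, c = 1
Sum = -(-3)/2 = 3/2
Product = 1/2 = 1/2

Sum = 3/2, Product = 1/2


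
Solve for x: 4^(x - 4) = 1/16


Express both sides with the same base.
1/16 = 4^(-2)
Since the bases match, equate exponents: x - 4 = -2
So x = -2 - (-4) = 2

x = 2


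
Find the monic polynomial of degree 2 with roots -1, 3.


A monic polynomial with roots -1, 3 is:
p(x) = (x + 1)(x - 3)
After multiplying by (x + 1): x + 1
After multiplying by (x - 3): x^2 - 2x - 3

x^2 - 2x - 3


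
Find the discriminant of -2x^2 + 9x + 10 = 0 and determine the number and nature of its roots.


For ax^2 + bx + c = 0, discriminant D = b^2 - 4ac
Here a = -2, b = 9, c = 10
D = (9)^2 - 4(-2)(10) = 81 + 80 = 161

D = 161 > 0 but not a perfect square
The equation has 2 distinct real irrational roots.

Discriminant = 161, 2 distinct real irrational roots


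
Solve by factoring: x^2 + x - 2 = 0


We need two numbers that multiply to -2 and add to 1.
Those numbers are -1 and 2 (since (-1) * 2 = -2 and (-1) + 2 = 1).
So x^2 + x - 2 = (x - 1)(x + 2) = 0
Setting each factor to zero: x = 1 or x = -2

x = -2, x = 1


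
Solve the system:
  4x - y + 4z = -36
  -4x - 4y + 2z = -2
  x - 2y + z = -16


Using Cramer's rule. Expand each determinant along the first row.
D  = 4*[(-4)*1 - 2*(-2)] - (-1)*[(-4)*1 - 2*1] + 4*[(-4)*(-2) - (-4)*1]
  = 4*(0) - (-1)*(-6) + 4*(12) = 42
Dx = (-36)*[(-4)*1 - 2*(-2)] - (-1)*[(-2)*1 - 2*(-16)] + 4*[(-2)*(-2) - (-4)*(-16)]
  = (-36)*(0) - (-1)*(30) + 4*(-60) = -210
Dy = 4*[(-2)*1 - 2*(-16)] - (-36)*[(-4)*1 - 2*1] + 4*[(-4)*(-16) - (-2)*1]
  = 4*(30) - (-36)*(-6) + 4*(66) = 168
Dz = 4*[(-4)*(-16) - (-2)*(-2)] - (-1)*[(-4)*(-16) - (-2)*1] + (-36)*[(-4)*(-2) - (-4)*1]
  = 4*(60) - (-1)*(66) + (-36)*(12) = -126
x = Dx/D = -210/42 = -5, y = Dy/D = 168/42 = 4, z = Dz/D = -126/42 = -3
Check eq1: (4)(-5) + (-1)(4) + (4)(-3) = -36 = -36 ✓
Check eq2: (-4)(-5) + (-4)(4) + (2)(-3) = -2 = -2 ✓
Check eq3: (1)(-5) + (-2)(4) + (1)(-3) = -16 = -16 ✓

x = -5, y = 4, z = -3


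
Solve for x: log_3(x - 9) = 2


Convert to exponential form: x - 9 = 3^2 = 9
x = 9 + 9 = 18
Check: log_3(18 - 9) = log_3(9) = log_3(9) = 2 ✓

x = 18


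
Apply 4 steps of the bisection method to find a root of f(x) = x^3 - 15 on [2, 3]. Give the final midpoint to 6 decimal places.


f(x) = x^3 - 15
f(2) = -7 < 0
f(3) = 12 > 0

Step 1: midpoint = (2.000000 + 3.000000)/2 = 2.500000
  f(2.500000) = 0.625000
  f(mid) > 0, so root is in [2.000000, 2.500000]

Step 2: midpoint = (2.000000 + 2.500000)/2 = 2.250000
  f(2.250000) = -3.609375
  f(mid) < 0, so root is in [2.250000, 2.500000]

Step 3: midpoint = (2.250000 + 2.500000)/2 = 2.375000
  f(2.375000) = -1.603516
  f(mid) < 0, so root is in [2.375000, 2.500000]

Step 4: midpoint = (2.375000 + 2.500000)/2 = 2.437500
  f(2.437500) = -0.517822
  f(mid) < 0, so root is in [2.437500, 2.500000]

midpoint = 2.437500


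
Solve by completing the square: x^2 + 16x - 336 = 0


Start: x^2 + 16x - 336 = 0
Move constant: x^2 + 16x = 336
Half of 16 is 8, squared is 64
Add 64 to both sides: x^2 + 16x + 64 = 400
(x + 8)^2 = 400
x + 8 = ±20
x = -8 + 20 = 12 or x = -8 - 20 = -28

x = -28, x = 12


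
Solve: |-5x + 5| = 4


An absolute value equation |expr| = 4 gives two cases:
Case 1: -5x + 5 = 4
  -5x = -1, so x = 1/5
Case 2: -5x + 5 = -4
  -5x = -9, so x = 9/5

x = 1/5, x = 9/5


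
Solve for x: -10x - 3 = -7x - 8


Starting with: -10x - 3 = -7x - 8
Move all x terms to left: (-10 + 7)x = -8 + 3
Simplify: -3x = -5
Divide both sides by -3: x = 5/3

x = 5/3


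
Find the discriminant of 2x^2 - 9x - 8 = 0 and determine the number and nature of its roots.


For ax^2 + bx + c = 0, discriminant D = b^2 - 4ac
Here a = 2, b = -9, c = -8
D = (-9)^2 - 4(2)(-8) = 81 + 64 = 145

D = 145 > 0 but not a perfect square
The equation has 2 distinct real irrational roots.

Discriminant = 145, 2 distinct real irrational roots


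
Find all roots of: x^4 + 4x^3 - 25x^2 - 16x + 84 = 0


Let p(x) = x^4 + 4x^3 - 25x^2 - 16x + 84. By the rational root theorem (leading coefficient 1), any rational root is an integer divisor of 84: try ±1, ±2, ... in turn.
Test x = 1: value = 48 ≠ 0.
Test x = -1: value = 72 ≠ 0.
Test x = 2: value = 0 ✓, so (x - 2) is a factor.
Synthetic division by (x - 2): bring down 1; 1(2) + 4 = 6; 6(2) - 25 = -13; (-13)(2) - 16 = -42; (-42)(2) + 84 = 0 → quotient x^3 + 6x^2 - 13x - 42, remainder 0.
Continue with the quotient x^3 + 6x^2 - 13x - 42 (candidates must divide 42; re-test x = 2 first in case it repeats).
Test x = 2: value = -36 ≠ 0.
Test x = -2: value = 0 ✓, so (x + 2) is a factor.
Synthetic division by (x + 2): bring down 1; 1(-2) + 6 = 4; 4(-2) - 13 = -21; (-21)(-2) - 42 = 0 → quotient x^2 + 4x - 21, remainder 0.
Solve the quadratic x^2 + 4x - 21 = 0: discriminant = 4^2 - 4(1)(-21) = 16 + 84 = 100.
sqrt(100) = 10, so x = (-4 ± 10)/2: x = 3 or x = -7.
Collecting all roots found:

x = -7, x = -2, x = 2, x = 3


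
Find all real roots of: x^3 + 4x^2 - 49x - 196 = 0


Let p(x) = x^3 + 4x^2 - 49x - 196. By the rational root theorem (leading coefficient 1), any rational root is an integer divisor of 196: try ±1, ±2, ... in turn.
Test x = 1: value = -240 ≠ 0.
Test x = -1: value = -144 ≠ 0.
Test x = 2: value = -270 ≠ 0.
Test x = -2: value = -90 ≠ 0.
Test x = 4: value = -264 ≠ 0.
Test x = -4: value = 0 ✓, so (x + 4) is a factor.
Synthetic division by (x + 4): bring down 1; 1(-4) + 4 = 0; 0(-4) - 49 = -49; (-49)(-4) - 196 = 0 → quotient x^2 - 49, remainder 0.
Solve the quadratic x^2 - 49 = 0: discriminant = 0^2 - 4(1)(-49) = 0 + 196 = 196.
sqrt(196) = 14, so x = (0 ± 14)/2: x = 7 or x = -7.

x = -7, x = -4, x = 7
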